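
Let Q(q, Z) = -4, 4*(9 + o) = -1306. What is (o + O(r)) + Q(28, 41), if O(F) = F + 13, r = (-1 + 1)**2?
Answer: -653/2 ≈ -326.50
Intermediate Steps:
o = -671/2 (o = -9 + (1/4)*(-1306) = -9 - 653/2 = -671/2 ≈ -335.50)
r = 0 (r = 0**2 = 0)
O(F) = 13 + F
(o + O(r)) + Q(28, 41) = (-671/2 + (13 + 0)) - 4 = (-671/2 + 13) - 4 = -645/2 - 4 = -653/2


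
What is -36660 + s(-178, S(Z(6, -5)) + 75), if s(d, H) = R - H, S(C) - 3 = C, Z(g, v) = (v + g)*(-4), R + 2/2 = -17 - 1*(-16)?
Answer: -36736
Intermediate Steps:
R = -2 (R = -1 + (-17 - 1*(-16)) = -1 + (-17 + 16) = -1 - 1 = -2)
Z(g, v) = -4*g - 4*v (Z(g, v) = (g + v)*(-4) = -4*g - 4*v)
S(C) = 3 + C
s(d, H) = -2 - H
-36660 + s(-178, S(Z(6, -5)) + 75) = -36660 + (-2 - ((3 + (-4*6 - 4*(-5))) + 75)) = -36660 + (-2 - ((3 + (-24 + 20)) + 75)) = -36660 + (-2 - ((3 - 4) + 75)) = -36660 + (-2 - (-1 + 75)) = -36660 + (-2 - 1*74) = -36660 + (-2 - 74) = -36660 - 76 = -36736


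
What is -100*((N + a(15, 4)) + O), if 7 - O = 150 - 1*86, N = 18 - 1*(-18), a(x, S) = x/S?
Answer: 1725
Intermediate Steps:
N = 36 (N = 18 + 18 = 36)
O = -57 (O = 7 - (150 - 1*86) = 7 - (150 - 86) = 7 - 1*64 = 7 - 64 = -57)
-100*((N + a(15, 4)) + O) = -100*((36 + 15/4) - 57) = -100*(159/4 - 57) = -100*(-69/4) = 1725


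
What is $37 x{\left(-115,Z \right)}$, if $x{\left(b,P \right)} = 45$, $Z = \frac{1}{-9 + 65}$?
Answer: $1665$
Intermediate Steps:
$Z = \frac{1}{56} \approx 0.017857$
$37 x{\left(-115,Z \right)} = 37 \cdot 45 = 1665$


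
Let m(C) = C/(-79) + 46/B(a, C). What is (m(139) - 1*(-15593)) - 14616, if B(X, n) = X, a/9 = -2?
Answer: 691579/711 ≈ 972.68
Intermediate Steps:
a = -18 (a = 9*(-2) = -18)
m(C) = -23/9 - C/79 (m(C) = C/(-79) + 46/(-18) = C*(-1/79) + 46*(-1/18) = -C/79 - 23/9 = -23/9 - C/79)
(m(139) - 1*(-15593)) - 14616 = ((-23/9 - 1/79*139) - 1*(-15593)) - 14616 = ((-23/9 - 139/79) + 15593) - 14616 = (-3068/711 + 15593) - 14616 = 11083555/711 - 14616 = 691579/711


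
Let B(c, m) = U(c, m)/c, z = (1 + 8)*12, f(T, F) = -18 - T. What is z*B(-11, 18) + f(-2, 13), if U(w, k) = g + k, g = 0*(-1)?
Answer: -2120/11 ≈ -192.73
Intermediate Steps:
g = 0
U(w, k) = k (U(w, k) = 0 + k = k)
z = 108 (z = 9*12 = 108)
B(c, m) = m/c
z*B(-11, 18) + f(-2, 13) = 108*(18/(-11)) + (-18 - 1*(-2)) = 108*(18*(-1/11)) + (-18 + 2) = 108*(-18/11) - 16 = -1944/11 - 16 = -2120/11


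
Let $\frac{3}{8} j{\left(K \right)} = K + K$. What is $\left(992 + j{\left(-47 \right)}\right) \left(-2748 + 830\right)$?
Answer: $- \frac{4265632}{3} \approx -1.4219 \cdot 10^{6}$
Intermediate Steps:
$j{\left(K \right)} = \frac{16 K}{3}$ ($j{\left(K \right)} = \frac{8 \left(K + K\right)}{3} = \frac{8 \cdot 2 K}{3} = \frac{16 K}{3}$)
$\left(992 + j{\left(-47 \right)}\right) \left(-2748 + 830\right) = \left(992 + \frac{16}{3} \left(-47\right)\right) \left(-2748 + 830\right) = \left(992 - \frac{752}{3}\right) \left(-1918\right) = \frac{2224}{3} \left(-1918\right) = - \frac{4265632}{3}$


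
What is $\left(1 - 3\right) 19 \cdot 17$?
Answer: $-646$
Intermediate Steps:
$\left(1 - 3\right) 19 \cdot 17 = \left(-2\right) 19 \cdot 17 = \left(-38\right) 17 = -646$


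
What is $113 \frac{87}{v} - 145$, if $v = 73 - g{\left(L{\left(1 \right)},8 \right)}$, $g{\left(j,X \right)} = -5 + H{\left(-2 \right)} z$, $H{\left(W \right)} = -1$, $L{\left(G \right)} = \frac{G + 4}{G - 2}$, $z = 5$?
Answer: $- \frac{2204}{83} \approx -26.554$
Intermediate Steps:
$L{\left(G \right)} = \frac{4 + G}{-2 + G}$
$g{\left(j,X \right)} = -10$ ($g{\left(j,X \right)} = -5 - 5 = -10$)
$v = 83$ ($v = 73 - -10 = 73 + 10 = 83$)
$113 \frac{87}{v} - 145 = 113 \cdot \frac{87}{83} - 145 = \frac{9831}{83} - 145 = - \frac{2204}{83}$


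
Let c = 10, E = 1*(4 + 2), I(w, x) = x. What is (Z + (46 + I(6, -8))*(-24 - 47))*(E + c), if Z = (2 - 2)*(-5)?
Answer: -43168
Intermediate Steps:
E = 6 (E = 1*6 = 6)
Z = 0 (Z = 0*(-5) = 0)
(Z + (46 + I(6, -8))*(-24 - 47))*(E + c) = (0 + (46 - 8)*(-24 - 47))*(6 + 10) = (0 + 38*(-71))*16 = (0 - 2698)*16 = -2698*16 = -43168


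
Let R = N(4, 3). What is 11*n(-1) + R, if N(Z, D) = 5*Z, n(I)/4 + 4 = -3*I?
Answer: -24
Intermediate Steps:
n(I) = -16 - 12*I (n(I) = -16 + 4*(-3*I) = -16 - 12*I)
R = 20 (R = 5*4 = 20)
11*n(-1) + R = 11*(-16 - 12*(-1)) + 20 = 11*(-16 + 12) + 20 = 11*(-4) + 20 = -44 + 20 = -24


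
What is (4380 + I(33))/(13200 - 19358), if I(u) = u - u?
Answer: -2190/3079 ≈ -0.71127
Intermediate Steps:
I(u) = 0
(4380 + I(33))/(13200 - 19358) = (4380 + 0)/(13200 - 19358) = 4380/(-6158) = 4380*(-1/6158) = -2190/3079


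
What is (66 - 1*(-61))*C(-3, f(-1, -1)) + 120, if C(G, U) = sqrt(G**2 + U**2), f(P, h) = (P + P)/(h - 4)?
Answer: 120 + 127*sqrt(229)/5 ≈ 504.37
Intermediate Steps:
f(P, h) = 2*P/(-4 + h) (f(P, h) = (2*P)/(-4 + h) = 2*P/(-4 + h))
(66 - 1*(-61))*C(-3, f(-1, -1)) + 120 = (66 - 1*(-61))*sqrt((-3)**2 + (2*(-1)/(-4 - 1))**2) + 120 = (66 + 61)*sqrt(9 + (2*(-1)/(-5))**2) + 120 = 127*sqrt(9 + (2*(-1)*(-1/5))**2) + 120 = 127*sqrt(9 + (2/5)**2) + 120 = 127*sqrt(9 + 4/25) + 120 = 127*sqrt(229/25) + 120 = 127*(sqrt(229)/5) + 120 = 127*sqrt(229)/5 + 120 = 120 + 127*sqrt(229)/5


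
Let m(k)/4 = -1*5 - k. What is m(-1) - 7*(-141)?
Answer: 971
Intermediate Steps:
m(k) = -20 - 4*k (m(k) = 4*(-1*5 - k) = 4*(-5 - k) = -20 - 4*k)
m(-1) - 7*(-141) = (-20 - 4*(-1)) - 7*(-141) = (-20 + 4) + 987 = -16 + 987 = 971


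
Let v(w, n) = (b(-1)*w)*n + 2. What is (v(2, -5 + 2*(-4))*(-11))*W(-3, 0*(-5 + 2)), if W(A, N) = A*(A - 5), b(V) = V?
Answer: -7392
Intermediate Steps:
W(A, N) = A*(-5 + A)
v(w, n) = 2 - n*w (v(w, n) = (-w)*n + 2 = -n*w + 2 = 2 - n*w)
(v(2, -5 + 2*(-4))*(-11))*W(-3, 0*(-5 + 2)) = ((2 - 1*(-5 + 2*(-4))*2)*(-11))*(-3*(-5 - 3)) = ((2 - 1*(-5 - 8)*2)*(-11))*(-3*(-8)) = ((2 - 1*(-13)*2)*(-11))*24 = ((2 + 26)*(-11))*24 = (28*(-11))*24 = -308*24 = -7392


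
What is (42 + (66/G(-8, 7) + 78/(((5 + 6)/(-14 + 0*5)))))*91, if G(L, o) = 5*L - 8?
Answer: -469651/88 ≈ -5336.9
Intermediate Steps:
G(L, o) = -8 + 5*L
(42 + (66/G(-8, 7) + 78/(((5 + 6)/(-14 + 0*5)))))*91 = (42 + (66/(-8 + 5*(-8)) + 78/(((5 + 6)/(-14 + 0*5)))))*91 = (42 + (66/(-8 - 40) + 78/((11/(-14 + 0)))))*91 = (42 + (66/(-48) + 78/((11/(-14)))))*91 = (42 + (66*(-1/48) + 78/((11*(-1/14)))))*91 = (42 + (-11/8 + 78/(-11/14)))*91 = (42 + (-11/8 + 78*(-14/11)))*91 = (42 + (-11/8 - 1092/11))*91 = (42 - 8857/88)*91 = -5161/88*91 = -469651/88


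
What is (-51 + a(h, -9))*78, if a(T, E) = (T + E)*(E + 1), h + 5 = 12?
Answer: -2730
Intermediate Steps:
h = 7 (h = -5 + 12 = 7)
a(T, E) = (1 + E)*(E + T) (a(T, E) = (E + T)*(1 + E) = (1 + E)*(E + T))
(-51 + a(h, -9))*78 = (-51 + (-9 + 7 + (-9)² - 9*7))*78 = (-51 + (-9 + 7 + 81 - 63))*78 = (-51 + 16)*78 = -35*78 = -2730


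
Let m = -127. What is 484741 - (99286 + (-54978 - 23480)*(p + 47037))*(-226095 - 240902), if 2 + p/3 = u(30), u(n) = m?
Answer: -1709193334954017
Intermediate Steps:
u(n) = -127
p = -387 (p = -6 + 3*(-127) = -6 - 381 = -387)
484741 - (99286 + (-54978 - 23480)*(p + 47037))*(-226095 - 240902) = 484741 - (99286 + (-54978 - 23480)*(-387 + 47037))*(-226095 - 240902) = 484741 - (99286 - 78458*46650)*(-466997) = 484741 - (99286 - 3660065700)*(-466997) = 484741 - (-3659966414)*(-466997) = 484741 - 1*1709193335438758 = 484741 - 1709193335438758 = -1709193334954017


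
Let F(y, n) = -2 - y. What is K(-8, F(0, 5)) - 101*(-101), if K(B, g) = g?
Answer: 10199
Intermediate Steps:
K(-8, F(0, 5)) - 101*(-101) = (-2 - 1*0) - 101*(-101) = (-2 + 0) + 10201 = -2 + 10201 = 10199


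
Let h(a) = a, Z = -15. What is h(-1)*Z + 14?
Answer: 29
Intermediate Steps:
h(-1)*Z + 14 = -1*(-15) + 14 = 15 + 14 = 29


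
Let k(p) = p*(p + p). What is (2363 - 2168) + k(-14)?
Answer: 587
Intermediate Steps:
k(p) = 2*p² (k(p) = p*(2*p) = 2*p²)
(2363 - 2168) + k(-14) = (2363 - 2168) + 2*(-14)² = 195 + 2*196 = 195 + 392 = 587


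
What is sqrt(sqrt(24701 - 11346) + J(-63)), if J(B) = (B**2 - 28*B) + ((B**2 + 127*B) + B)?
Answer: sqrt(1638 + sqrt(13355)) ≈ 41.876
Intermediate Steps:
J(B) = 2*B**2 + 100*B (J(B) = (B**2 - 28*B) + (B**2 + 128*B) = 2*B**2 + 100*B)
sqrt(sqrt(24701 - 11346) + J(-63)) = sqrt(sqrt(24701 - 11346) + 2*(-63)*(50 - 63)) = sqrt(sqrt(13355) + 2*(-63)*(-13)) = sqrt(sqrt(13355) + 1638) = sqrt(1638 + sqrt(13355))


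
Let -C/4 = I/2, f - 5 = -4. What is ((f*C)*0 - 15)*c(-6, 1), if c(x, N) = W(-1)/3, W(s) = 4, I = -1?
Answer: -20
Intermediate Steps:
f = 1 (f = 5 - 4 = 1)
C = 2 (C = -(-4)/2 = -4*(-½) = 2)
c(x, N) = 4/3
((f*C)*0 - 15)*c(-6, 1) = ((1*2)*0 - 15)*(4/3) = (2*0 - 15)*(4/3) = (0 - 15)*(4/3) = -15*4/3 = -20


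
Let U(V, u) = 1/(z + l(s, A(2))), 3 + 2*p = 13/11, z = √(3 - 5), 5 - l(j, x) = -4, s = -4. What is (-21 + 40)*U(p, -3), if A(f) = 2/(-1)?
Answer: 171/83 - 19*I*√2/83 ≈ 2.0602 - 0.32374*I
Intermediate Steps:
A(f) = -2 (A(f) = 2*(-1) = -2)
l(j, x) = 9 (l(j, x) = 5 - 1*(-4) = 5 + 4 = 9)
z = I*√2 (z = √(-2) = I*√2 ≈ 1.4142*I)
p = -10/11 (p = -3/2 + (13/11)/2 = -3/2 + (13*(1/11))/2 = -3/2 + (½)*(13/11) = -3/2 + 13/22 = -10/11 ≈ -0.90909)
U(V, u) = 1/(9 + I*√2) (U(V, u) = 1/(I*√2 + 9) = 1/(9 + I*√2))
(-21 + 40)*U(p, -3) = (-21 + 40)*(9/83 - I*√2/83) = 19*(9/83 - I*√2/83) = 171/83 - 19*I*√2/83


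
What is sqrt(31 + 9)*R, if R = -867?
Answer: -1734*sqrt(10) ≈ -5483.4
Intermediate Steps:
sqrt(31 + 9)*R = sqrt(31 + 9)*(-867) = sqrt(40)*(-867) = (2*sqrt(10))*(-867) = -1734*sqrt(10)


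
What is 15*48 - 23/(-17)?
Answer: 12263/17 ≈ 721.35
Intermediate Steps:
15*48 - 23/(-17) = 720 - 23*(-1/17) = 720 + 23/17 = 12263/17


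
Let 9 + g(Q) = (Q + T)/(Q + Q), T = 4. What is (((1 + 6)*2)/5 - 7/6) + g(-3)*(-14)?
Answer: 3899/30 ≈ 129.97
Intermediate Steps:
g(Q) = -9 + (4 + Q)/(2*Q) (g(Q) = -9 + (Q + 4)/(Q + Q) = -9 + (4 + Q)/((2*Q)) = -9 + (4 + Q)*(1/(2*Q)) = -9 + (4 + Q)/(2*Q))
(((1 + 6)*2)/5 - 7/6) + g(-3)*(-14) = (((1 + 6)*2)/5 - 7/6) + (-17/2 + 2/(-3))*(-14) = ((7*2)*(⅕) - 7*⅙) + (-17/2 + 2*(-⅓))*(-14) = (14*(⅕) - 7/6) + (-17/2 - ⅔)*(-14) = (14/5 - 7/6) - 55/6*(-14) = 49/30 + 385/3 = 3899/30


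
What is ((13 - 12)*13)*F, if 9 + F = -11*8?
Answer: -1261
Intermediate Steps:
F = -97 (F = -9 - 11*8 = -9 - 88 = -97)
((13 - 12)*13)*F = ((13 - 12)*13)*(-97) = (1*13)*(-97) = 13*(-97) = -1261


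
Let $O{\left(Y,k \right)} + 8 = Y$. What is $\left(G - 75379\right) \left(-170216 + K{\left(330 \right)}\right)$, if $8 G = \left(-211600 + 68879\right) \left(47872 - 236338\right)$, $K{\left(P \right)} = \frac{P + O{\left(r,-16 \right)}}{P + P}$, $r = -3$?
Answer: $- \frac{137350915547474087}{240} \approx -5.723 \cdot 10^{14}$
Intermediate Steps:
$O{\left(Y,k \right)} = -8 + Y$
$K{\left(P \right)} = \frac{-11 + P}{2 P}$ ($K{\left(P \right)} = \frac{P - 11}{P + P} = \frac{P - 11}{2 P} = \left(-11 + P\right) \frac{1}{2 P} = \frac{-11 + P}{2 P}$)
$G = \frac{13449027993}{4}$ ($G = \frac{\left(-211600 + 68879\right) \left(47872 - 236338\right)}{8} = \frac{\left(-142721\right) \left(-188466\right)}{8} = \frac{1}{8} \cdot 26898055986 = \frac{13449027993}{4} \approx 3.3623 \cdot 10^{9}$)
$\left(G - 75379\right) \left(-170216 + K{\left(330 \right)}\right) = \left(\frac{13449027993}{4} - 75379\right) \left(-170216 + \frac{-11 + 330}{2 \cdot 330}\right) = \frac{13448726477 \left(-170216 + \frac{1}{2} \cdot \frac{1}{330} \cdot 319\right)}{4} = \frac{13448726477 \left(-170216 + \frac{29}{60}\right)}{4} = \frac{13448726477}{4} \left(- \frac{10212931}{60}\right) = - \frac{137350915547474087}{240}$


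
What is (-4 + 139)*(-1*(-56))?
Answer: 7560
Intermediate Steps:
(-4 + 139)*(-1*(-56)) = 135*56 = 7560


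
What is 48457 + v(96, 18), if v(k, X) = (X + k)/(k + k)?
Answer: 1550643/32 ≈ 48458.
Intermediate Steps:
v(k, X) = (X + k)/(2*k) (v(k, X) = (X + k)/((2*k)) = (X + k)*(1/(2*k)) = (X + k)/(2*k))
48457 + v(96, 18) = 48457 + (1/2)*(18 + 96)/96 = 48457 + (1/2)*(1/96)*114 = 48457 + 19/32 = 1550643/32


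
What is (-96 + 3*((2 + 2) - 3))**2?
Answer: 8649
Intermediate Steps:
(-96 + 3*((2 + 2) - 3))**2 = (-96 + 3*(4 - 3))**2 = (-96 + 3*1)**2 = (-96 + 3)**2 = (-93)**2 = 8649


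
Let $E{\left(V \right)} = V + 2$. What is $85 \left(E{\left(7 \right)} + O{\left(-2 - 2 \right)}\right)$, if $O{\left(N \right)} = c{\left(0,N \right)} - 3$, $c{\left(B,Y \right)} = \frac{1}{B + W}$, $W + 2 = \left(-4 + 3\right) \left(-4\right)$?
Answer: $\frac{1105}{2} \approx 552.5$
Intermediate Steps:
$W = 2$ ($W = -2 + \left(-4 + 3\right) \left(-4\right) = -2 - -4 = -2 + 4 = 2$)
$E{\left(V \right)} = 2 + V$
$c{\left(B,Y \right)} = \frac{1}{2 + B}$ ($c{\left(B,Y \right)} = \frac{1}{B + 2} = \frac{1}{2 + B}$)
$O{\left(N \right)} = - \frac{5}{2}$ ($O{\left(N \right)} = \frac{1}{2 + 0} - 3 = \frac{1}{2} - 3 = - \frac{5}{2}$)
$85 \left(E{\left(7 \right)} + O{\left(-2 - 2 \right)}\right) = 85 \left(\left(2 + 7\right) - \frac{5}{2}\right) = 85 \left(9 - \frac{5}{2}\right) = 85 \cdot \frac{13}{2} = \frac{1105}{2}$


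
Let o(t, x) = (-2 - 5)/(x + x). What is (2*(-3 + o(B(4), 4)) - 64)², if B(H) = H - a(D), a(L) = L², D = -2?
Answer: 82369/16 ≈ 5148.1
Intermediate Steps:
B(H) = -4 + H (B(H) = H - 1*(-2)² = H - 1*4 = H - 4 = -4 + H)
o(t, x) = -7/(2*x) (o(t, x) = -7*1/(2*x) = -7/(2*x))
(2*(-3 + o(B(4), 4)) - 64)² = (2*(-3 - 7/2/4) - 64)² = (2*(-3 - 7/2*¼) - 64)² = (2*(-3 - 7/8) - 64)² = (2*(-31/8) - 64)² = (-31/4 - 64)² = (-287/4)² = 82369/16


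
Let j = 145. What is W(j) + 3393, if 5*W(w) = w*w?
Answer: 7598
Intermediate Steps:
W(w) = w**2/5 (W(w) = (w*w)/5 = w**2/5)
W(j) + 3393 = (1/5)*145**2 + 3393 = (1/5)*21025 + 3393 = 4205 + 3393 = 7598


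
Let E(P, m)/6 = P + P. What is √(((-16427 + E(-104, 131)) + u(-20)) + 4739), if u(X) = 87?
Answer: I*√12849 ≈ 113.35*I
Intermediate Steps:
E(P, m) = 12*P (E(P, m) = 6*(P + P) = 6*(2*P) = 12*P)
√(((-16427 + E(-104, 131)) + u(-20)) + 4739) = √(((-16427 + 12*(-104)) + 87) + 4739) = √(((-16427 - 1248) + 87) + 4739) = √((-17675 + 87) + 4739) = √(-17588 + 4739) = √(-12849) = I*√12849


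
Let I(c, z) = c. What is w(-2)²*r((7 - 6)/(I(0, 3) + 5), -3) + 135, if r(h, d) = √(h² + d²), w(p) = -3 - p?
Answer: 135 + √226/5 ≈ 138.01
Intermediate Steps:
r(h, d) = √(d² + h²)
w(-2)²*r((7 - 6)/(I(0, 3) + 5), -3) + 135 = (-3 - 1*(-2))²*√((-3)² + ((7 - 6)/(0 + 5))²) + 135 = (-3 + 2)²*√(9 + (1/5)²) + 135 = (-1)²*√(9 + (1*(⅕))²) + 135 = 1*√(9 + (⅕)²) + 135 = 1*√(9 + 1/25) + 135 = 1*√(226/25) + 135 = 1*(√226/5) + 135 = √226/5 + 135 = 135 + √226/5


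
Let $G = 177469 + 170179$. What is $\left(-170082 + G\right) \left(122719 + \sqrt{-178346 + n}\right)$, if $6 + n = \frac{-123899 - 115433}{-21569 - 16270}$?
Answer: $21790721954 + \frac{355132 i \sqrt{63838384976661}}{37839} \approx 2.1791 \cdot 10^{10} + 7.4988 \cdot 10^{7} i$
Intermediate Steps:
$G = 347648$
$n = \frac{12298}{37839}$ ($n = -6 + \frac{-123899 - 115433}{-21569 - 16270} = -6 - \frac{239332}{-37839} = -6 - - \frac{239332}{37839} = -6 + \frac{239332}{37839} = \frac{12298}{37839} \approx 0.32501$)
$\left(-170082 + G\right) \left(122719 + \sqrt{-178346 + n}\right) = \left(-170082 + 347648\right) \left(122719 + \sqrt{-178346 + \frac{12298}{37839}}\right) = 177566 \left(122719 + \sqrt{- \frac{6748421996}{37839}}\right) = 177566 \left(122719 + \frac{2 i \sqrt{63838384976661}}{37839}\right) = 21790721954 + \frac{355132 i \sqrt{63838384976661}}{37839}$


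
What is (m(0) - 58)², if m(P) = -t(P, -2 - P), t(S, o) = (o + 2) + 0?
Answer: 3364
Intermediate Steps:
t(S, o) = 2 + o (t(S, o) = (2 + o) + 0 = 2 + o)
m(P) = P (m(P) = -(2 + (-2 - P)) = -(-1)*P = P)
(m(0) - 58)² = (0 - 58)² = (-58)² = 3364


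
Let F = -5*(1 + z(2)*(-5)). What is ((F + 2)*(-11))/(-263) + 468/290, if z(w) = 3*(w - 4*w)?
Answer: -660993/38135 ≈ -17.333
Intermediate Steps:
z(w) = -9*w (z(w) = 3*(-3*w) = -9*w)
F = -455 (F = -5*(1 - 9*2*(-5)) = -5*(1 - 18*(-5)) = -5*(1 + 90) = -5*91 = -455)
((F + 2)*(-11))/(-263) + 468/290 = ((-455 + 2)*(-11))/(-263) + 468/290 = -453*(-11)*(-1/263) + 468*(1/290) = 4983*(-1/263) + 234/145 = -4983/263 + 234/145 = -660993/38135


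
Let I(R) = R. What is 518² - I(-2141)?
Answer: 270465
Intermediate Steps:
518² - I(-2141) = 518² - 1*(-2141) = 268324 + 2141 = 270465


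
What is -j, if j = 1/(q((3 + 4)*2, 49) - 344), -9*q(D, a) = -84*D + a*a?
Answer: 9/4321 ≈ 0.0020829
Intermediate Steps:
q(D, a) = -a**2/9 + 28*D/3 (q(D, a) = -(-84*D + a*a)/9 = -(-84*D + a**2)/9 = -(a**2 - 84*D)/9 = -a**2/9 + 28*D/3)
j = -9/4321 (j = 1/((-1/9*49**2 + 28*((3 + 4)*2)/3) - 344) = 1/((-1/9*2401 + 28*(7*2)/3) - 344) = 1/((-2401/9 + (28/3)*14) - 344) = 1/((-2401/9 + 392/3) - 344) = 1/(-1225/9 - 344) = 1/(-4321/9) = -9/4321 ≈ -0.0020829)
-j = -1*(-9/4321) = 9/4321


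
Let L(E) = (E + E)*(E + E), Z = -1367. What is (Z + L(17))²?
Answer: 44521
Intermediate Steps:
L(E) = 4*E² (L(E) = (2*E)*(2*E) = 4*E²)
(Z + L(17))² = (-1367 + 4*17²)² = (-1367 + 4*289)² = (-1367 + 1156)² = (-211)² = 44521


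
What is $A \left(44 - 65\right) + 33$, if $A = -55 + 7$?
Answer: $1041$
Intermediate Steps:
$A = -48$
$A \left(44 - 65\right) + 33 = - 48 \left(44 - 65\right) + 33 = \left(-48\right) \left(-21\right) + 33 = 1008 + 33 = 1041$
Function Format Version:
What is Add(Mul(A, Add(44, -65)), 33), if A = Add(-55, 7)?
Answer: 1041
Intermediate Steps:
A = -48
Add(Mul(A, Add(44, -65)), 33) = Add(Mul(-48, Add(44, -65)), 33) = Add(Mul(-48, -21), 33) = Add(1008, 33) = 1041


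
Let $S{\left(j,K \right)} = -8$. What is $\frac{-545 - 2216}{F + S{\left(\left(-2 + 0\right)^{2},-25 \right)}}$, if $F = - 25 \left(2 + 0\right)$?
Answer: $\frac{2761}{58} \approx 47.603$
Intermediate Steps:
$F = -50$ ($F = \left(-25\right) 2 = -50$)
$\frac{-545 - 2216}{F + S{\left(\left(-2 + 0\right)^{2},-25 \right)}} = \frac{-545 - 2216}{-50 - 8} = - \frac{2761}{-58} = \left(-2761\right) \left(- \frac{1}{58}\right) = \frac{2761}{58}$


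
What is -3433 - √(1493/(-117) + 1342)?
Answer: -3433 - √2021773/39 ≈ -3469.5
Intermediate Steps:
-3433 - √(1493/(-117) + 1342) = -3433 - √(1493*(-1/117) + 1342) = -3433 - √(-1493/117 + 1342) = -3433 - √(155521/117) = -3433 - √2021773/39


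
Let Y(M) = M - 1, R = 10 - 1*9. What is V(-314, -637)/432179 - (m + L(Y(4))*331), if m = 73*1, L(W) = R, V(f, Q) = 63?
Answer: -174600253/432179 ≈ -404.00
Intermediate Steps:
R = 1 (R = 10 - 9 = 1)
Y(M) = -1 + M
L(W) = 1
m = 73
V(-314, -637)/432179 - (m + L(Y(4))*331) = 63/432179 - (73 + 1*331) = 63*(1/432179) - (73 + 331) = 63/432179 - 1*404 = 63/432179 - 404 = -174600253/432179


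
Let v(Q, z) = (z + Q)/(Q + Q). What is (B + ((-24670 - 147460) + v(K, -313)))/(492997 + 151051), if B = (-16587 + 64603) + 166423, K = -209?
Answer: 4421421/67303016 ≈ 0.065694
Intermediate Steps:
v(Q, z) = (Q + z)/(2*Q) (v(Q, z) = (Q + z)/((2*Q)) = (Q + z)*(1/(2*Q)) = (Q + z)/(2*Q))
B = 214439 (B = 48016 + 166423 = 214439)
(B + ((-24670 - 147460) + v(K, -313)))/(492997 + 151051) = (214439 + ((-24670 - 147460) + (1/2)*(-209 - 313)/(-209)))/(492997 + 151051) = (214439 + (-172130 + (1/2)*(-1/209)*(-522)))/644048 = (214439 + (-172130 + 261/209))*(1/644048) = (214439 - 35974909/209)*(1/644048) = (8842842/209)*(1/644048) = 4421421/67303016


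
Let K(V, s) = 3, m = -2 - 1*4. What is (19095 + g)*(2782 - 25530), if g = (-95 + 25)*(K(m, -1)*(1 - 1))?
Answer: -434373060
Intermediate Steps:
m = -6 (m = -2 - 4 = -6)
g = 0 (g = (-95 + 25)*(3*(1 - 1)) = -210*0 = -70*0 = 0)
(19095 + g)*(2782 - 25530) = (19095 + 0)*(2782 - 25530) = 19095*(-22748) = -434373060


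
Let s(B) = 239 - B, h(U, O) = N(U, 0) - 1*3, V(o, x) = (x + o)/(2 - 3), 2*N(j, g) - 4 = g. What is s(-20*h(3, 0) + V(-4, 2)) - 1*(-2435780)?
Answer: 2435997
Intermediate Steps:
N(j, g) = 2 + g/2
V(o, x) = -o - x (V(o, x) = (o + x)/(-1) = (o + x)*(-1) = -o - x)
h(U, O) = -1 (h(U, O) = (2 + (½)*0) - 1*3 = (2 + 0) - 3 = 2 - 3 = -1)
s(-20*h(3, 0) + V(-4, 2)) - 1*(-2435780) = (239 - (-20*(-1) + (-1*(-4) - 1*2))) - 1*(-2435780) = (239 - (20 + (4 - 2))) + 2435780 = (239 - (20 + 2)) + 2435780 = (239 - 1*22) + 2435780 = (239 - 22) + 2435780 = 217 + 2435780 = 2435997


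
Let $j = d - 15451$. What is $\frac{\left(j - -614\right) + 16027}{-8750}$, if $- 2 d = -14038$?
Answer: $- \frac{8209}{8750} \approx -0.93817$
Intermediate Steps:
$d = 7019$ ($d = \left(- \frac{1}{2}\right) \left(-14038\right) = 7019$)
$j = -8432$ ($j = 7019 - 15451 = -8432$)
$\frac{\left(j - -614\right) + 16027}{-8750} = \frac{\left(-8432 - -614\right) + 16027}{-8750} = \left(\left(-8432 + \left(-58 + 672\right)\right) + 16027\right) \left(- \frac{1}{8750}\right) = \left(\left(-8432 + 614\right) + 16027\right) \left(- \frac{1}{8750}\right) = \left(-7818 + 16027\right) \left(- \frac{1}{8750}\right) = 8209 \left(- \frac{1}{8750}\right) = - \frac{8209}{8750}$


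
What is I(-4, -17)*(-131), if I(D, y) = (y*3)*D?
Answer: -26724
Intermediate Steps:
I(D, y) = 3*D*y (I(D, y) = (3*y)*D = 3*D*y)
I(-4, -17)*(-131) = (3*(-4)*(-17))*(-131) = 204*(-131) = -26724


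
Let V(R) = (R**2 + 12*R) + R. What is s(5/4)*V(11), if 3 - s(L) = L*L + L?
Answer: 99/2 ≈ 49.500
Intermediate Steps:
V(R) = R**2 + 13*R
s(L) = 3 - L - L**2 (s(L) = 3 - (L*L + L) = 3 - (L**2 + L) = 3 - (L + L**2) = 3 + (-L - L**2) = 3 - L - L**2)
s(5/4)*V(11) = (3 - 5/4 - (5/4)**2)*(11*(13 + 11)) = (3 - 5/4 - (5*(1/4))**2)*(11*24) = (3 - 1*5/4 - (5/4)**2)*264 = (3 - 5/4 - 1*25/16)*264 = (3 - 5/4 - 25/16)*264 = (3/16)*264 = 99/2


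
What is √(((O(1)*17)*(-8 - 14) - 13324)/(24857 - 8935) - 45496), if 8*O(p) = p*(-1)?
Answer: I*√46135624728154/31844 ≈ 213.3*I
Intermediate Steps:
O(p) = -p/8 (O(p) = (p*(-1))/8 = (-p)/8 = -p/8)
√(((O(1)*17)*(-8 - 14) - 13324)/(24857 - 8935) - 45496) = √(((-⅛*1*17)*(-8 - 14) - 13324)/(24857 - 8935) - 45496) = √((-⅛*17*(-22) - 13324)/15922 - 45496) = √((-17/8*(-22) - 13324)*(1/15922) - 45496) = √((187/4 - 13324)*(1/15922) - 45496) = √(-53109/4*1/15922 - 45496) = √(-53109/63688 - 45496) = √(-2897602357/63688) = I*√46135624728154/31844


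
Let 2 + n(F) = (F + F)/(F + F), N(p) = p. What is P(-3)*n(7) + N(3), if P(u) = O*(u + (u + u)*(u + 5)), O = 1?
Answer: 18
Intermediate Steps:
n(F) = -1 (n(F) = -2 + (F + F)/(F + F) = -2 + (2*F)/((2*F)) = -2 + (2*F)*(1/(2*F)) = -2 + 1 = -1)
P(u) = u + 2*u*(5 + u) (P(u) = 1*(u + (u + u)*(u + 5)) = 1*(u + (2*u)*(5 + u)) = 1*(u + 2*u*(5 + u)) = u + 2*u*(5 + u))
P(-3)*n(7) + N(3) = -3*(11 + 2*(-3))*(-1) + 3 = -3*(11 - 6)*(-1) + 3 = -3*5*(-1) + 3 = -15*(-1) + 3 = 15 + 3 = 18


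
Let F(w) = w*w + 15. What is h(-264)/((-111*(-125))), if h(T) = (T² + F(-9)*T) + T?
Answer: 14696/4625 ≈ 3.1775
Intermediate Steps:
F(w) = 15 + w² (F(w) = w² + 15 = 15 + w²)
h(T) = T² + 97*T (h(T) = (T² + (15 + (-9)²)*T) + T = (T² + (15 + 81)*T) + T = (T² + 96*T) + T = T² + 97*T)
h(-264)/((-111*(-125))) = (-264*(97 - 264))/((-111*(-125))) = -264*(-167)/13875 = 44088*(1/13875) = 14696/4625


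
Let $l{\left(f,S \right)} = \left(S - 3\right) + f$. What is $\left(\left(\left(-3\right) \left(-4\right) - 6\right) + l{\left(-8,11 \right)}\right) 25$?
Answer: $150$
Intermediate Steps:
$l{\left(f,S \right)} = -3 + S + f$ ($l{\left(f,S \right)} = \left(-3 + S\right) + f = -3 + S + f$)
$\left(\left(\left(-3\right) \left(-4\right) - 6\right) + l{\left(-8,11 \right)}\right) 25 = \left(\left(\left(-3\right) \left(-4\right) - 6\right) - 0\right) 25 = \left(\left(12 - 6\right) + 0\right) 25 = \left(6 + 0\right) 25 = 6 \cdot 25 = 150$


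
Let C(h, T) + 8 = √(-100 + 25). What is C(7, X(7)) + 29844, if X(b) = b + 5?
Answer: 29836 + 5*I*√3 ≈ 29836.0 + 8.6602*I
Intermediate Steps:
X(b) = 5 + b
C(h, T) = -8 + 5*I*√3 (C(h, T) = -8 + √(-100 + 25) = -8 + √(-75) = -8 + 5*I*√3)
C(7, X(7)) + 29844 = (-8 + 5*I*√3) + 29844 = 29836 + 5*I*√3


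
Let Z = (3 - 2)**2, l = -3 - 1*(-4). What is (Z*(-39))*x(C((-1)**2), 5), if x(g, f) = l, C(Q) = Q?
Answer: -39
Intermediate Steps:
l = 1 (l = -3 + 4 = 1)
x(g, f) = 1
Z = 1 (Z = 1**2 = 1)
(Z*(-39))*x(C((-1)**2), 5) = (1*(-39))*1 = -39*1 = -39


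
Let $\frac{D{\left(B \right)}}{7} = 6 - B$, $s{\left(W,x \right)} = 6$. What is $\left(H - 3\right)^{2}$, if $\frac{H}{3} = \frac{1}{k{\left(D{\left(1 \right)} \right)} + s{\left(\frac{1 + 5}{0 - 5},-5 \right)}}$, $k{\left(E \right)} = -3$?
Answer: $4$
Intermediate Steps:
$D{\left(B \right)} = 42 - 7 B$ ($D{\left(B \right)} = 7 \left(6 - B\right) = 42 - 7 B$)
$H = 1$ ($H = \frac{3}{-3 + 6} = \frac{3}{3} = 3 \cdot \frac{1}{3} = 1$)
$\left(H - 3\right)^{2} = \left(1 - 3\right)^{2} = \left(-2\right)^{2} = 4$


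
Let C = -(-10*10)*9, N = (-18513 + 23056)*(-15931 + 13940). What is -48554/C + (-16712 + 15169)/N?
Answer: -219587513951/4070300850 ≈ -53.949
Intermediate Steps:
N = -9045113 (N = 4543*(-1991) = -9045113)
C = 900 (C = -(-100)*9 = -1*(-900) = 900)
-48554/C + (-16712 + 15169)/N = -48554/900 + (-16712 + 15169)/(-9045113) = -48554*1/900 - 1543*(-1/9045113) = -24277/450 + 1543/9045113 = -219587513951/4070300850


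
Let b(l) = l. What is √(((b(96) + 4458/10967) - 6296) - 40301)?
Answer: I*√5592863022703/10967 ≈ 215.64*I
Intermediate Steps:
√(((b(96) + 4458/10967) - 6296) - 40301) = √(((96 + 4458/10967) - 6296) - 40301) = √((1057290/10967 - 6296) - 40301) = √(-67990942/10967 - 40301) = √(-509972009/10967) = I*√5592863022703/10967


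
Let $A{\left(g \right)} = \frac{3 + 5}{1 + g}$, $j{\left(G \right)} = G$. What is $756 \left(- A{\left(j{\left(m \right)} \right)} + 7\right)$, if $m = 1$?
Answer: $2268$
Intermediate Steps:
$A{\left(g \right)} = \frac{8}{1 + g}$
$756 \left(- A{\left(j{\left(m \right)} \right)} + 7\right) = 756 \left(- \frac{8}{1 + 1} + 7\right) = 756 \left(- \frac{8}{2} + 7\right) = 756 \left(\left(-1\right) 4 + 7\right) = 756 \left(-4 + 7\right) = 756 \cdot 3 = 2268$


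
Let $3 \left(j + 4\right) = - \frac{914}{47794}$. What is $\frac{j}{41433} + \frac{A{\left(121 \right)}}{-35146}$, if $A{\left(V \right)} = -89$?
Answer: $\frac{254268545801}{104396736592638} \approx 0.0024356$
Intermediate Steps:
$j = - \frac{287221}{71691}$ ($j = -4 + \frac{\left(-914\right) \frac{1}{47794}}{3} = -4 + \frac{1}{3} \left(- \frac{457}{23897}\right) = -4 - \frac{457}{71691} = - \frac{287221}{71691} \approx -4.0064$)
$\frac{j}{41433} + \frac{A{\left(121 \right)}}{-35146} = - \frac{287221}{71691 \cdot 41433} - \frac{89}{-35146} = \left(- \frac{287221}{71691}\right) \frac{1}{41433} - - \frac{89}{35146} = - \frac{287221}{2970373203} + \frac{89}{35146} = \frac{254268545801}{104396736592638}$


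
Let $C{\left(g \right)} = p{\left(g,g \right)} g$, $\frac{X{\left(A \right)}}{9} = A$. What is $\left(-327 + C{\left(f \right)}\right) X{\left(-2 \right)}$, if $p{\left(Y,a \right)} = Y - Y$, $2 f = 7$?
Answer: $5886$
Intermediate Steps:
$X{\left(A \right)} = 9 A$
$f = \frac{7}{2}$ ($f = \frac{1}{2} \cdot 7 = \frac{7}{2} \approx 3.5$)
$p{\left(Y,a \right)} = 0$
$C{\left(g \right)} = 0$ ($C{\left(g \right)} = 0 g = 0$)
$\left(-327 + C{\left(f \right)}\right) X{\left(-2 \right)} = \left(-327 + 0\right) 9 \left(-2\right) = \left(-327\right) \left(-18\right) = 5886$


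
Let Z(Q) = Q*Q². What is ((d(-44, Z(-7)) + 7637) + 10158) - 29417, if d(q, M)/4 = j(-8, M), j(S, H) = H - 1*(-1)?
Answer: -12990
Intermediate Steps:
Z(Q) = Q³
j(S, H) = 1 + H (j(S, H) = H + 1 = 1 + H)
d(q, M) = 4 + 4*M (d(q, M) = 4*(1 + M) = 4 + 4*M)
((d(-44, Z(-7)) + 7637) + 10158) - 29417 = (((4 + 4*(-7)³) + 7637) + 10158) - 29417 = (((4 + 4*(-343)) + 7637) + 10158) - 29417 = (((4 - 1372) + 7637) + 10158) - 29417 = ((-1368 + 7637) + 10158) - 29417 = (6269 + 10158) - 29417 = 16427 - 29417 = -12990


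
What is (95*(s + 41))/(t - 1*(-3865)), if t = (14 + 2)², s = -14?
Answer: 2565/4121 ≈ 0.62242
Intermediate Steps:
t = 256 (t = 16² = 256)
(95*(s + 41))/(t - 1*(-3865)) = (95*(-14 + 41))/(256 - 1*(-3865)) = (95*27)/(256 + 3865) = 2565/4121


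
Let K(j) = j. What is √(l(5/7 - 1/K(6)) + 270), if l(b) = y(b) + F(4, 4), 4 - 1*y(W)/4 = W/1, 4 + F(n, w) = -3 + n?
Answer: √123837/21 ≈ 16.757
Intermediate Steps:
F(n, w) = -7 + n (F(n, w) = -4 + (-3 + n) = -7 + n)
y(W) = 16 - 4*W (y(W) = 16 - 4*W/1 = 16 - 4*W)
l(b) = 13 - 4*b (l(b) = (16 - 4*b) + (-7 + 4) = (16 - 4*b) - 3 = 13 - 4*b)
√(l(5/7 - 1/K(6)) + 270) = √((13 - 4*(5/7 - 1/6)) + 270) = √((13 - 4*(5*(⅐) - 1*⅙)) + 270) = √((13 - 4*(5/7 - ⅙)) + 270) = √((13 - 4*23/42) + 270) = √((13 - 46/21) + 270) = √(227/21 + 270) = √(5897/21) = √123837/21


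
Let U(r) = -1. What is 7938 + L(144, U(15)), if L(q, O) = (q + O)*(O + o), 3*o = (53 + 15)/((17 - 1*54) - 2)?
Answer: 69407/9 ≈ 7711.9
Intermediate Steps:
o = -68/117 (o = ((53 + 15)/((17 - 1*54) - 2))/3 = (68/((17 - 54) - 2))/3 = (68/(-37 - 2))/3 = (68/(-39))/3 = (68*(-1/39))/3 = (⅓)*(-68/39) = -68/117 ≈ -0.58120)
L(q, O) = (-68/117 + O)*(O + q) (L(q, O) = (q + O)*(O - 68/117) = (O + q)*(-68/117 + O) = (-68/117 + O)*(O + q))
7938 + L(144, U(15)) = 7938 + ((-1)² - 68/117*(-1) - 68/117*144 - 1*144) = 7938 + (1 + 68/117 - 1088/13 - 144) = 7938 - 2035/9 = 69407/9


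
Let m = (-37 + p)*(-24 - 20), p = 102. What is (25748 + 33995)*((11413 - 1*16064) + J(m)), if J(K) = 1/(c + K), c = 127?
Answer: -759404265712/2733 ≈ -2.7786e+8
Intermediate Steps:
m = -2860 (m = (-37 + 102)*(-24 - 20) = 65*(-44) = -2860)
J(K) = 1/(127 + K)
(25748 + 33995)*((11413 - 1*16064) + J(m)) = (25748 + 33995)*((11413 - 1*16064) + 1/(127 - 2860)) = 59743*((11413 - 16064) + 1/(-2733)) = 59743*(-4651 - 1/2733) = 59743*(-12711184/2733) = -759404265712/2733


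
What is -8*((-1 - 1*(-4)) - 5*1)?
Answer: 16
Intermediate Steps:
-8*((-1 - 1*(-4)) - 5*1) = -8*((-1 + 4) - 5) = -8*(3 - 5) = -8*(-2) = 16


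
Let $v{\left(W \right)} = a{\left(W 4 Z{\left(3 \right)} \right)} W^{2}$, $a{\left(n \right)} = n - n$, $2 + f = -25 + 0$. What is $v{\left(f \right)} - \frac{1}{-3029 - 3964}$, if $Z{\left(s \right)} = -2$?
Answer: $\frac{1}{6993} \approx 0.000143$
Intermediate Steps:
$f = -27$ ($f = -2 + \left(-25 + 0\right) = -2 - 25 = -27$)
$a{\left(n \right)} = 0$
$v{\left(W \right)} = 0$ ($v{\left(W \right)} = 0 W^{2} = 0$)
$v{\left(f \right)} - \frac{1}{-3029 - 3964} = 0 - \frac{1}{-3029 - 3964} = 0 - \frac{1}{-6993} = 0 - - \frac{1}{6993} = 0 + \frac{1}{6993} = \frac{1}{6993}$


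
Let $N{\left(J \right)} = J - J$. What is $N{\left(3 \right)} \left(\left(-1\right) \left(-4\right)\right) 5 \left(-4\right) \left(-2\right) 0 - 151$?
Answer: $-151$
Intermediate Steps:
$N{\left(J \right)} = 0$
$N{\left(3 \right)} \left(\left(-1\right) \left(-4\right)\right) 5 \left(-4\right) \left(-2\right) 0 - 151 = 0 \left(\left(-1\right) \left(-4\right)\right) 5 \left(-4\right) \left(-2\right) 0 - 151 = 0 \cdot 4 \cdot 5 \cdot 8 \cdot 0 - 151 = 0 \cdot 5 \cdot 0 - 151 = 0 \cdot 0 - 151 = 0 - 151 = -151$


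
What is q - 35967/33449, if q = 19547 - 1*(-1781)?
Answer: 713364305/33449 ≈ 21327.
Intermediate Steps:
q = 21328 (q = 19547 + 1781 = 21328)
q - 35967/33449 = 21328 - 35967/33449 = 713364305/33449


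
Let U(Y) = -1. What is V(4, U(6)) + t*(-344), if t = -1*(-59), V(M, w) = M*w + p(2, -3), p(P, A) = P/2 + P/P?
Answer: -20298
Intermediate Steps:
p(P, A) = 1 + P/2 (p(P, A) = P*(½) + 1 = P/2 + 1 = 1 + P/2)
V(M, w) = 2 + M*w (V(M, w) = M*w + (1 + (½)*2) = M*w + (1 + 1) = M*w + 2 = 2 + M*w)
t = 59
V(4, U(6)) + t*(-344) = (2 + 4*(-1)) + 59*(-344) = (2 - 4) - 20296 = -2 - 20296 = -20298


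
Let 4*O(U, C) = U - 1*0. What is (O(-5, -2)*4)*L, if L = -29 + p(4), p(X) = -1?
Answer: 150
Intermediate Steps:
O(U, C) = U/4 (O(U, C) = (U - 1*0)/4 = (U + 0)/4 = U/4)
L = -30 (L = -29 - 1 = -30)
(O(-5, -2)*4)*L = (((¼)*(-5))*4)*(-30) = -5/4*4*(-30) = -5*(-30) = 150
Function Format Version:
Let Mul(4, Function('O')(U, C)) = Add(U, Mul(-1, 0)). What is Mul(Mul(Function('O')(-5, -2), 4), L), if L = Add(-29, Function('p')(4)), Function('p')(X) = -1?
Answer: 150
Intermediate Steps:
Function('O')(U, C) = Mul(Rational(1, 4), U) (Function('O')(U, C) = Mul(Rational(1, 4), Add(U, Mul(-1, 0))) = Mul(Rational(1, 4), Add(U, 0)) = Mul(Rational(1, 4), U))
L = -30 (L = Add(-29, -1) = -30)
Mul(Mul(Function('O')(-5, -2), 4), L) = Mul(Mul(Mul(Rational(1, 4), -5), 4), -30) = Mul(Mul(Rational(-5, 4), 4), -30) = Mul(-5, -30) = 150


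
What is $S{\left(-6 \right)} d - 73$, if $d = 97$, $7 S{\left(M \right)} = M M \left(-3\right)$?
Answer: $- \frac{10987}{7} \approx -1569.6$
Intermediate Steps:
$S{\left(M \right)} = - \frac{3 M^{2}}{7}$ ($S{\left(M \right)} = \frac{M M \left(-3\right)}{7} = \frac{M^{2} \left(-3\right)}{7} = \frac{\left(-3\right) M^{2}}{7} = - \frac{3 M^{2}}{7}$)
$S{\left(-6 \right)} d - 73 = - \frac{3 \left(-6\right)^{2}}{7} \cdot 97 - 73 = \left(- \frac{3}{7}\right) 36 \cdot 97 - 73 = \left(- \frac{108}{7}\right) 97 - 73 = - \frac{10476}{7} - 73 = - \frac{10987}{7}$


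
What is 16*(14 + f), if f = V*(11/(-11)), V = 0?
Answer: 224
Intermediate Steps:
f = 0 (f = 0*(11/(-11)) = 0*(11*(-1/11)) = 0*(-1) = 0)
16*(14 + f) = 16*(14 + 0) = 16*14 = 224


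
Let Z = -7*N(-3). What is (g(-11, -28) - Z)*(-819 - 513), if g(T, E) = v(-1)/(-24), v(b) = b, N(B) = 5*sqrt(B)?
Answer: -111/2 - 46620*I*sqrt(3) ≈ -55.5 - 80748.0*I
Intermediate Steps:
g(T, E) = 1/24 (g(T, E) = -1/(-24) = -1*(-1/24) = 1/24)
Z = -35*I*sqrt(3) (Z = -35*sqrt(-3) = -35*I*sqrt(3) ≈ -60.622*I)
(g(-11, -28) - Z)*(-819 - 513) = (1/24 - (-35)*I*sqrt(3))*(-819 - 513) = (1/24 + 35*I*sqrt(3))*(-1332) = -111/2 - 46620*I*sqrt(3)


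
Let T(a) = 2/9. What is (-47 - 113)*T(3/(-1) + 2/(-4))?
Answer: -320/9 ≈ -35.556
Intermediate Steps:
T(a) = 2/9 (T(a) = 2*(⅑) = 2/9)
(-47 - 113)*T(3/(-1) + 2/(-4)) = (-47 - 113)*(2/9) = -160*2/9 = -320/9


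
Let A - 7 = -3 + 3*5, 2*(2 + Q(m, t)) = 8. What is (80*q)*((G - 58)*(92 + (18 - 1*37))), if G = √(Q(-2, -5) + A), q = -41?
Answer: 13887520 - 239440*√21 ≈ 1.2790e+7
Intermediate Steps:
Q(m, t) = 2 (Q(m, t) = -2 + (½)*8 = -2 + 4 = 2)
A = 19 (A = 7 + (-3 + 3*5) = 7 + (-3 + 15) = 7 + 12 = 19)
G = √21 (G = √(2 + 19) = √21 ≈ 4.5826)
(80*q)*((G - 58)*(92 + (18 - 1*37))) = (80*(-41))*((√21 - 58)*(92 + (18 - 1*37))) = -3280*(-58 + √21)*(92 + (18 - 37)) = -3280*(-58 + √21)*(92 - 19) = -3280*(-58 + √21)*73 = -3280*(-4234 + 73*√21) = 13887520 - 239440*√21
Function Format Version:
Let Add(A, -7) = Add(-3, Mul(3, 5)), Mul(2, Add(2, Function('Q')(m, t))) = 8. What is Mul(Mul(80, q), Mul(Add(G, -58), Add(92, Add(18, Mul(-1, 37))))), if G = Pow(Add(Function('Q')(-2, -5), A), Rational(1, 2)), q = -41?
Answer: Add(13887520, Mul(-239440, Pow(21, Rational(1, 2)))) ≈ 1.2790e+7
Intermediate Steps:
Function('Q')(m, t) = 2 (Function('Q')(m, t) = Add(-2, Mul(Rational(1, 2), 8)) = Add(-2, 4) = 2)
A = 19 (A = Add(7, Add(-3, Mul(3, 5))) = Add(7, Add(-3, 15)) = Add(7, 12) = 19)
G = Pow(21, Rational(1, 2)) (G = Pow(Add(2, 19), Rational(1, 2)) = Pow(21, Rational(1, 2)) ≈ 4.5826)
Mul(Mul(80, q), Mul(Add(G, -58), Add(92, Add(18, Mul(-1, 37))))) = Mul(Mul(80, -41), Mul(Add(Pow(21, Rational(1, 2)), -58), Add(92, Add(18, Mul(-1, 37))))) = Mul(-3280, Mul(Add(-58, Pow(21, Rational(1, 2))), Add(92, Add(18, -37)))) = Mul(-3280, Mul(Add(-58, Pow(21, Rational(1, 2))), Add(92, -19))) = Mul(-3280, Mul(Add(-58, Pow(21, Rational(1, 2))), 73)) = Mul(-3280, Add(-4234, Mul(73, Pow(21, Rational(1, 2))))) = Add(13887520, Mul(-239440, Pow(21, Rational(1, 2))))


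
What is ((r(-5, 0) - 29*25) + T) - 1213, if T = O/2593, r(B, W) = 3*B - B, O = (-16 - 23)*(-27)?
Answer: -5050111/2593 ≈ -1947.6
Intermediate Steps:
O = 1053 (O = -39*(-27) = 1053)
r(B, W) = 2*B
T = 1053/2593 ≈ 0.40609
((r(-5, 0) - 29*25) + T) - 1213 = ((2*(-5) - 29*25) + 1053/2593) - 1213 = ((-10 - 725) + 1053/2593) - 1213 = (-735 + 1053/2593) - 1213 = -1904802/2593 - 1213 = -5050111/2593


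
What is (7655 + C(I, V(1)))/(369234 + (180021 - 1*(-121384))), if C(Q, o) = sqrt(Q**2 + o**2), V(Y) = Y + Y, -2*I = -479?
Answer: 7655/670639 + sqrt(229457)/1341278 ≈ 0.011772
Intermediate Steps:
I = 479/2 (I = -1/2*(-479) = 479/2 ≈ 239.50)
V(Y) = 2*Y
(7655 + C(I, V(1)))/(369234 + (180021 - 1*(-121384))) = (7655 + sqrt((479/2)**2 + (2*1)**2))/(369234 + (180021 - 1*(-121384))) = (7655 + sqrt(229441/4 + 2**2))/(369234 + (180021 + 121384)) = (7655 + sqrt(229441/4 + 4))/(369234 + 301405) = (7655 + sqrt(229457/4))/670639 = (7655 + sqrt(229457)/2)*(1/670639) = 7655/670639 + sqrt(229457)/1341278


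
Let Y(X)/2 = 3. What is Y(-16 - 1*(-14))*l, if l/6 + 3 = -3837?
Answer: -138240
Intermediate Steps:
l = -23040 (l = -18 + 6*(-3837) = -18 - 23022 = -23040)
Y(X) = 6 (Y(X) = 2*3 = 6)
Y(-16 - 1*(-14))*l = 6*(-23040) = -138240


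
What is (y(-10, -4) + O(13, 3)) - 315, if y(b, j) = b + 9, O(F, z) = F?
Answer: -303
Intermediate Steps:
y(b, j) = 9 + b
(y(-10, -4) + O(13, 3)) - 315 = ((9 - 10) + 13) - 315 = (-1 + 13) - 315 = 12 - 315 = -303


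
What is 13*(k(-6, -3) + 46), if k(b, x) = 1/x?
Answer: 1781/3 ≈ 593.67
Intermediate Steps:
13*(k(-6, -3) + 46) = 13*(1/(-3) + 46) = 13*(-1/3 + 46) = 13*(137/3) = 1781/3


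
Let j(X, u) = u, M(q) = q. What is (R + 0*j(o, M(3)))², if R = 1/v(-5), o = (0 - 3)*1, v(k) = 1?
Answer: 1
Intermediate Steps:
o = -3 (o = -3*1 = -3)
R = 1 (R = 1/1 = 1)
(R + 0*j(o, M(3)))² = (1 + 0*3)² = (1 + 0)² = 1² = 1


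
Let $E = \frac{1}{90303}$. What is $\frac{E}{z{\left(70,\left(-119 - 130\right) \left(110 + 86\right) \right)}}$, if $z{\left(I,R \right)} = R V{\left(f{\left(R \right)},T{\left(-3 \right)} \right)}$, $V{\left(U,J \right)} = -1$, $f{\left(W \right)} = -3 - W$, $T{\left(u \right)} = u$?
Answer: $\frac{1}{4407147612} \approx 2.269 \cdot 10^{-10}$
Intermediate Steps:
$E = \frac{1}{90303} \approx 1.1074 \cdot 10^{-5}$
$z{\left(I,R \right)} = - R$ ($z{\left(I,R \right)} = R \left(-1\right) = - R$)
$\frac{E}{z{\left(70,\left(-119 - 130\right) \left(110 + 86\right) \right)}} = \frac{1}{90303 \left(- \left(-119 - 130\right) \left(110 + 86\right)\right)} = \frac{1}{90303 \left(- \left(-249\right) 196\right)} = \frac{1}{90303 \left(\left(-1\right) \left(-48804\right)\right)} = \frac{1}{90303 \cdot 48804} = \frac{1}{90303} \cdot \frac{1}{48804} = \frac{1}{4407147612}$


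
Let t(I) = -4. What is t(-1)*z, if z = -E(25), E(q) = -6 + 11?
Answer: 20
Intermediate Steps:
E(q) = 5
z = -5 (z = -1*5 = -5)
t(-1)*z = -4*(-5) = 20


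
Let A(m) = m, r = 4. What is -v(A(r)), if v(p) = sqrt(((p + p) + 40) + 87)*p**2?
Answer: -48*sqrt(15) ≈ -185.90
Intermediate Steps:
v(p) = p**2*sqrt(127 + 2*p) (v(p) = sqrt((2*p + 40) + 87)*p**2 = sqrt((40 + 2*p) + 87)*p**2 = sqrt(127 + 2*p)*p**2 = p**2*sqrt(127 + 2*p))
-v(A(r)) = -4**2*sqrt(127 + 2*4) = -16*sqrt(127 + 8) = -16*sqrt(135) = -16*3*sqrt(15) = -48*sqrt(15)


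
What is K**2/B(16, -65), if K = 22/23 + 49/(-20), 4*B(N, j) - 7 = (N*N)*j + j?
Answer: -157323/294441400 ≈ -0.00053431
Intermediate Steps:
B(N, j) = 7/4 + j/4 + j*N**2/4 (B(N, j) = 7/4 + ((N*N)*j + j)/4 = 7/4 + (N**2*j + j)/4 = 7/4 + (j*N**2 + j)/4 = 7/4 + (j + j*N**2)/4 = 7/4 + (j/4 + j*N**2/4) = 7/4 + j/4 + j*N**2/4)
K = -687/460 (K = 22*(1/23) + 49*(-1/20) = 22/23 - 49/20 = -687/460 ≈ -1.4935)
K**2/B(16, -65) = (-687/460)**2/(7/4 + (1/4)*(-65) + (1/4)*(-65)*16**2) = 471969/(211600*(7/4 - 65/4 + (1/4)*(-65)*256)) = 471969/(211600*(7/4 - 65/4 - 4160)) = 471969/(211600*(-8349/2)) = (471969/211600)*(-2/8349) = -157323/294441400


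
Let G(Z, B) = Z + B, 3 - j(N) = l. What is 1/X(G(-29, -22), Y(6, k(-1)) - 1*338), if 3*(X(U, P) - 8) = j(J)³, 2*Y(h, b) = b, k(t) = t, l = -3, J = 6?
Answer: 1/80 ≈ 0.012500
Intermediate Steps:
j(N) = 6 (j(N) = 3 - 1*(-3) = 3 + 3 = 6)
Y(h, b) = b/2
G(Z, B) = B + Z
X(U, P) = 80 (X(U, P) = 8 + (⅓)*6³ = 8 + (⅓)*216 = 8 + 72 = 80)
1/X(G(-29, -22), Y(6, k(-1)) - 1*338) = 1/80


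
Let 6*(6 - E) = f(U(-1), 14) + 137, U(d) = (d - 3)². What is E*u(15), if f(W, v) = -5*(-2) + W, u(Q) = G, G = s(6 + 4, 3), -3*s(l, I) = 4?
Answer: 254/9 ≈ 28.222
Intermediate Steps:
s(l, I) = -4/3 (s(l, I) = -⅓*4 = -4/3)
U(d) = (-3 + d)²
G = -4/3 ≈ -1.3333
u(Q) = -4/3
f(W, v) = 10 + W
E = -127/6 (E = 6 - ((10 + (-3 - 1)²) + 137)/6 = 6 - ((10 + (-4)²) + 137)/6 = 6 - ((10 + 16) + 137)/6 = 6 - (26 + 137)/6 = 6 - ⅙*163 = 6 - 163/6 = -127/6 ≈ -21.167)
E*u(15) = -127/6*(-4/3) = 254/9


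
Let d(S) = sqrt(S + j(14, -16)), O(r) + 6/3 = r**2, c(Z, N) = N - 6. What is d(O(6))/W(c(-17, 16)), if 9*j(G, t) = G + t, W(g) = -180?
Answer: -sqrt(19)/135 ≈ -0.032288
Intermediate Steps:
c(Z, N) = -6 + N
O(r) = -2 + r**2
j(G, t) = G/9 + t/9 (j(G, t) = (G + t)/9 = G/9 + t/9)
d(S) = sqrt(-2/9 + S) (d(S) = sqrt(S + ((1/9)*14 + (1/9)*(-16))) = sqrt(S + (14/9 - 16/9)) = sqrt(S - 2/9) = sqrt(-2/9 + S))
d(O(6))/W(c(-17, 16)) = (sqrt(-2 + 9*(-2 + 6**2))/3)/(-180) = (sqrt(-2 + 9*(-2 + 36))/3)*(-1/180) = (sqrt(-2 + 9*34)/3)*(-1/180) = (sqrt(-2 + 306)/3)*(-1/180) = (sqrt(304)/3)*(-1/180) = ((4*sqrt(19))/3)*(-1/180) = (4*sqrt(19)/3)*(-1/180) = -sqrt(19)/135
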